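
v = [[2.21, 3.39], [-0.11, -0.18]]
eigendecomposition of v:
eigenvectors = [[1.00,  -0.84], [-0.05,  0.55]]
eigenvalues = [2.04, -0.01]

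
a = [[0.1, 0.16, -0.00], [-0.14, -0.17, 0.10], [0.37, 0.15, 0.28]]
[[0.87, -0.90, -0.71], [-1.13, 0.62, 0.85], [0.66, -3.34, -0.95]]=a@[[1.20, -4.16, -1.49],[4.67, -3.05, -3.52],[-1.73, -4.78, 0.47]]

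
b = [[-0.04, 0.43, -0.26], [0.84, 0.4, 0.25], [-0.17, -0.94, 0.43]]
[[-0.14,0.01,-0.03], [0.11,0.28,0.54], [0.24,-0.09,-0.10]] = b @ [[0.36, 0.24, 0.55],[-0.39, 0.11, 0.08],[-0.15, 0.12, 0.17]]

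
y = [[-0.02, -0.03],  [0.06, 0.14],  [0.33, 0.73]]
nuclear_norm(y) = 0.82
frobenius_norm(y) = 0.82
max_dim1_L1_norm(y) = 1.06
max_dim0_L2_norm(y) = 0.74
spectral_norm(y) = 0.82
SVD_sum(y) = [[-0.01, -0.03], [0.06, 0.14], [0.33, 0.73]] + [[-0.01, 0.0], [-0.0, 0.00], [0.0, -0.0]]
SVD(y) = [[-0.04, -0.89], [0.19, -0.45], [0.98, 0.05]] @ diag([0.8162454890359627, 0.006580397286044496]) @ [[0.41, 0.91], [0.91, -0.41]]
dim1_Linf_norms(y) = [0.03, 0.14, 0.73]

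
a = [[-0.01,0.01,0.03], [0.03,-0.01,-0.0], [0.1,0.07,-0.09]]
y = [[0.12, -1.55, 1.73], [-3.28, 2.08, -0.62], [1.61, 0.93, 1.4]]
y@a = [[0.13, 0.14, -0.15],  [0.03, -0.1, -0.04],  [0.15, 0.1, -0.08]]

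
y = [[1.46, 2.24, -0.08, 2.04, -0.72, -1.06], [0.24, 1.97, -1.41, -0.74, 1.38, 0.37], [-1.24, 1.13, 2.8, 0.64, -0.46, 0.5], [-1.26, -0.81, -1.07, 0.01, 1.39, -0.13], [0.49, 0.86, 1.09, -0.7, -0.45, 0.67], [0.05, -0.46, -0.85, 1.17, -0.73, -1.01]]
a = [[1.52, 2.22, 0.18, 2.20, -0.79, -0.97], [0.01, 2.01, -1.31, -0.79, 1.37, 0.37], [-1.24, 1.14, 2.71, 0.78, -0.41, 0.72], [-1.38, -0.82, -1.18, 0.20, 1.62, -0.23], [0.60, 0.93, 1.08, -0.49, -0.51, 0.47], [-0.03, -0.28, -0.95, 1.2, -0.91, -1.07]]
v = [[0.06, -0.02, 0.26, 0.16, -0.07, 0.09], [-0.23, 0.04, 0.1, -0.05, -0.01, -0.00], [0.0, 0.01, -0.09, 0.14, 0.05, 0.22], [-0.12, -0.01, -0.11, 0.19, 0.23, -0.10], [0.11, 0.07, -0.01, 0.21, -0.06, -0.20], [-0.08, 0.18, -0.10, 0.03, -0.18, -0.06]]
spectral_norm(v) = 0.40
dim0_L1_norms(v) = [0.6, 0.33, 0.67, 0.78, 0.6, 0.67]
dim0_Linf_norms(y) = [1.46, 2.24, 2.8, 2.04, 1.39, 1.06]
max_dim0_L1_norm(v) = 0.78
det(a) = -6.63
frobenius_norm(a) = 6.91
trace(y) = 4.78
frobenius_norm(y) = 6.75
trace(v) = 0.08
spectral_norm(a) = 4.45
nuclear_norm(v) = 1.67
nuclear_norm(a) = 14.19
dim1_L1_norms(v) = [0.66, 0.43, 0.51, 0.76, 0.66, 0.63]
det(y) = 0.05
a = v + y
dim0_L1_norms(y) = [4.74, 7.47, 7.3, 5.3, 5.13, 3.74]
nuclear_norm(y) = 13.51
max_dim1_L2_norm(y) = 3.6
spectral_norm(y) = 4.21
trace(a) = 4.86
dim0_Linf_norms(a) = [1.52, 2.22, 2.71, 2.2, 1.62, 1.07]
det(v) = -0.00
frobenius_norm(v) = 0.76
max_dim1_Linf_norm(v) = 0.26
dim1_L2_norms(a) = [3.7, 2.9, 3.39, 2.59, 1.76, 2.1]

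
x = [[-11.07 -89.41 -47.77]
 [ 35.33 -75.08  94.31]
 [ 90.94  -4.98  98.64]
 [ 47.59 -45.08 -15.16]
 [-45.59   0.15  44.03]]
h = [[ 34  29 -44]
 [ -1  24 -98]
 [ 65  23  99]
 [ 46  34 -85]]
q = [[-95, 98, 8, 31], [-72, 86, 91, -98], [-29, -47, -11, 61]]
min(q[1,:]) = -98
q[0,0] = -95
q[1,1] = 86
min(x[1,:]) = -75.08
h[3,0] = 46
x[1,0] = 35.33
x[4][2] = 44.03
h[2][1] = 23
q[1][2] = 91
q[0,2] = 8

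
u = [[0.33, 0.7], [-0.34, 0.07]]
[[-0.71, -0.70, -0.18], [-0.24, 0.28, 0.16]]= u @ [[0.44, -0.94, -0.48], [-1.22, -0.56, -0.03]]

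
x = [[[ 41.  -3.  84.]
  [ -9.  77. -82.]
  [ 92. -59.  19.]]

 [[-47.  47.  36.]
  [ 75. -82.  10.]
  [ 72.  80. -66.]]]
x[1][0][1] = 47.0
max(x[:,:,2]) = 84.0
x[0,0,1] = -3.0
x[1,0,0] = -47.0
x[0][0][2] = 84.0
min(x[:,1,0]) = -9.0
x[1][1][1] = -82.0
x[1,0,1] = 47.0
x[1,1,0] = 75.0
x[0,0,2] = 84.0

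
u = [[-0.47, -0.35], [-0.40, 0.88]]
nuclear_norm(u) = 1.54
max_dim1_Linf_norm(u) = 0.88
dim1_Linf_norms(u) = [0.47, 0.88]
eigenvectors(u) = [[-0.96, 0.24], [-0.27, -0.97]]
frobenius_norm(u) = 1.13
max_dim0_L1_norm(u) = 1.23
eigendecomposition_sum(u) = [[-0.53, -0.13], [-0.15, -0.04]] + [[0.06, -0.22], [-0.25, 0.92]]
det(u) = -0.55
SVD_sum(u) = [[0.06, -0.18], [-0.3, 0.91]] + [[-0.53, -0.17], [-0.10, -0.03]]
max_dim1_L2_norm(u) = 0.97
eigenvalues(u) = [-0.57, 0.98]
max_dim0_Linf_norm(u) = 0.88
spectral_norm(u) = 0.98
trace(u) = 0.41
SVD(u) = [[-0.19, 0.98], [0.98, 0.19]] @ diag([0.9786910248546589, 0.5656534962933912]) @ [[-0.31, 0.95], [-0.95, -0.31]]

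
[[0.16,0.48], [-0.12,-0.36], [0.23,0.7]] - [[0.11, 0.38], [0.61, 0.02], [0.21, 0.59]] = [[0.05, 0.1], [-0.73, -0.38], [0.02, 0.11]]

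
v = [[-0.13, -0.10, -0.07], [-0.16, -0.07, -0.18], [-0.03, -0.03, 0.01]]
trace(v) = -0.19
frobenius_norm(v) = 0.31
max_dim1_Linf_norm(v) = 0.18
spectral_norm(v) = 0.30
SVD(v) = [[-0.57, 0.70, -0.44], [-0.82, -0.53, 0.21], [-0.09, 0.48, 0.87]] @ diag([0.30216757457408583, 0.07263349313298202, 0.004374077195869163]) @ [[0.69, 0.39, 0.62], [-0.28, -0.65, 0.71], [-0.67, 0.66, 0.34]]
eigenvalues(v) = [-0.26, 0.01, 0.06]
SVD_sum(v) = [[-0.12, -0.07, -0.11], [-0.17, -0.1, -0.15], [-0.02, -0.01, -0.02]] + [[-0.01, -0.03, 0.04],[0.01, 0.02, -0.03],[-0.01, -0.02, 0.02]] + [[0.00, -0.00, -0.0], [-0.0, 0.00, 0.0], [-0.00, 0.00, 0.00]]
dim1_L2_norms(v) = [0.18, 0.25, 0.04]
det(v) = -0.00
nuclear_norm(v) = 0.38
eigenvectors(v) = [[0.67, 0.66, 0.34], [0.73, -0.69, -0.88], [0.16, -0.29, 0.33]]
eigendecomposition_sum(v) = [[-0.14, -0.09, -0.10], [-0.15, -0.10, -0.1], [-0.03, -0.02, -0.02]] + [[0.0, -0.00, -0.01], [-0.00, 0.00, 0.01], [-0.00, 0.0, 0.00]] + [[0.00, -0.01, 0.03], [-0.01, 0.03, -0.08], [0.00, -0.01, 0.03]]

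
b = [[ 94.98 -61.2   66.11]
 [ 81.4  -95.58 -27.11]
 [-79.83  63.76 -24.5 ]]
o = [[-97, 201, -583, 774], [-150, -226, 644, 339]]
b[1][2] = -27.11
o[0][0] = -97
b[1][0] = 81.4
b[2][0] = -79.83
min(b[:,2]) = -27.11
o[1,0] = -150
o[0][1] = 201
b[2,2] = -24.5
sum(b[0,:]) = 99.89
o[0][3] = 774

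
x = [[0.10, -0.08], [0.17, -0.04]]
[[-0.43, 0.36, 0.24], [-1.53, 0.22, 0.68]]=x @ [[-10.93, 0.31, 4.69],[-8.29, -4.11, 2.87]]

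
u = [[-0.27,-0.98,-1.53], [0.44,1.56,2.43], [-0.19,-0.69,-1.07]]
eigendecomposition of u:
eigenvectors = [[-0.50+0.01j, -0.50-0.01j, -0.34+0.00j], [0.78+0.00j, 0.78-0.00j, (-0.76+0j)], [(-0.37+0.02j), (-0.37-0.02j), 0.55+0.00j]]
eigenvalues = [(0.11+0.06j), (0.11-0.06j), 0j]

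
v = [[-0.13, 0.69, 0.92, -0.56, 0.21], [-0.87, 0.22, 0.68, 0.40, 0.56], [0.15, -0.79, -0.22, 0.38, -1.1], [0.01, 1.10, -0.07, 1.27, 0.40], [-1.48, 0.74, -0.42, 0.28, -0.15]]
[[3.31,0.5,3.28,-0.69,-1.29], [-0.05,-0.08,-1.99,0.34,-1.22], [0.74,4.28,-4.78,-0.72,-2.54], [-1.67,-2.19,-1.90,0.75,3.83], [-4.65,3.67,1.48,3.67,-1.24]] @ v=[[1.53, -1.91, 3.25, -1.64, -2.72], [1.59, 0.99, 0.83, -0.67, 2.45], [-0.78, 2.56, 5.76, -2.14, 7.9], [-3.82, 3.53, -4.27, 1.36, 0.24], [-0.49, -0.45, -1.84, 8.95, 1.1]]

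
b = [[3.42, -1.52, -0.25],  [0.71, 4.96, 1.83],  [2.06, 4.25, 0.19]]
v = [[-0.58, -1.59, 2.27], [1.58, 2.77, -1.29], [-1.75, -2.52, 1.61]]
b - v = [[4.0, 0.07, -2.52], [-0.87, 2.19, 3.12], [3.81, 6.77, -1.42]]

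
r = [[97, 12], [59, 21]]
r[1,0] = 59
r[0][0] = 97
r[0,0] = 97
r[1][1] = 21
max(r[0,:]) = 97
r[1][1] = 21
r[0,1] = 12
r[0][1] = 12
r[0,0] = 97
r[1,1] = 21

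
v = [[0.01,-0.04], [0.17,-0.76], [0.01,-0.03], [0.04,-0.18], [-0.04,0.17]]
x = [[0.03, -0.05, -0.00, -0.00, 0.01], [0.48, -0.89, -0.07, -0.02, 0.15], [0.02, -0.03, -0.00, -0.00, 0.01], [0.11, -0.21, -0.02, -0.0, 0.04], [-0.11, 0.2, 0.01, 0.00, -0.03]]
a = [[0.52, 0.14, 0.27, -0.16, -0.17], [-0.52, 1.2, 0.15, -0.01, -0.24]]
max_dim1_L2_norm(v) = 0.78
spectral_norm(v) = 0.82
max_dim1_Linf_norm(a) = 1.2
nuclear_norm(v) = 0.82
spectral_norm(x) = 1.08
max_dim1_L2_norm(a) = 1.34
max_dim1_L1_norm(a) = 2.12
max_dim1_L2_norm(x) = 1.02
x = v @ a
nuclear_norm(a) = 1.98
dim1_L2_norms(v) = [0.04, 0.78, 0.03, 0.18, 0.17]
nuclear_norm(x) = 1.10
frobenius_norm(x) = 1.08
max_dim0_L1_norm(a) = 1.34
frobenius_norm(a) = 1.49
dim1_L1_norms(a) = [1.26, 2.12]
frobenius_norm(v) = 0.82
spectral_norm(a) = 1.34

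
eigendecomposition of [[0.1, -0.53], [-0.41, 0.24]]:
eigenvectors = [[-0.80, 0.70], [-0.60, -0.71]]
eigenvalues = [-0.3, 0.64]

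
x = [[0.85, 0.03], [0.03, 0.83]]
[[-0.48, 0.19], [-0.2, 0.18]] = x @ [[-0.56, 0.22], [-0.22, 0.21]]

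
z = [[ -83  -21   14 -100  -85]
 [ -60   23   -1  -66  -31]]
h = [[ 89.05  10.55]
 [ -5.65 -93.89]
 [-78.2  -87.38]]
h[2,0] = -78.2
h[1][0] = -5.65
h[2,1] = -87.38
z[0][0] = -83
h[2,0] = -78.2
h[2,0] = -78.2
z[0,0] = -83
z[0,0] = -83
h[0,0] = 89.05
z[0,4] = -85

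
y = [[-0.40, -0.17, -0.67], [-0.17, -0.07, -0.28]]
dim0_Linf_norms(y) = [0.4, 0.17, 0.67]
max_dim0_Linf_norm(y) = 0.67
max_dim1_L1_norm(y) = 1.24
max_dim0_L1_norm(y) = 0.95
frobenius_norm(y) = 0.87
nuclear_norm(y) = 0.87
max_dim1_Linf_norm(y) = 0.67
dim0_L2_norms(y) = [0.43, 0.18, 0.73]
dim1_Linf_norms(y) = [0.67, 0.28]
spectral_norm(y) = 0.87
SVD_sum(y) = [[-0.40, -0.17, -0.67], [-0.17, -0.07, -0.28]] + [[0.0, -0.0, -0.0], [-0.00, 0.00, 0.00]]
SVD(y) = [[-0.92, -0.39], [-0.39, 0.92]] @ diag([0.8660216240234347, 0.0025586566422226673]) @ [[0.5, 0.21, 0.84], [-0.81, 0.47, 0.36]]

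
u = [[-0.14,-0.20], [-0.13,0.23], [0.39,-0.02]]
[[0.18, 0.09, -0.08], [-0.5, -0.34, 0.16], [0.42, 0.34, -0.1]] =u @ [[1.00, 0.81, -0.23],[-1.62, -1.01, 0.56]]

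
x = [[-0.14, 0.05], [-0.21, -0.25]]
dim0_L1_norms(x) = [0.35, 0.3]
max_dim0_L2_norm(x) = 0.25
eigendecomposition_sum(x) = [[(-0.07+0.11j), 0.02+0.06j], [(-0.11-0.24j), -0.13-0.02j]] + [[-0.07-0.11j, 0.02-0.06j], [-0.11+0.24j, -0.13+0.02j]]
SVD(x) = [[-0.19, -0.98], [-0.98, 0.19]] @ diag([0.33144327209989727, 0.13727839371042133]) @ [[0.7, 0.71], [0.71, -0.7]]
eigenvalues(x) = [(-0.2+0.09j), (-0.2-0.09j)]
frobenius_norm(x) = 0.36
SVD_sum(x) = [[-0.04, -0.04], [-0.23, -0.23]] + [[-0.1, 0.09],[0.02, -0.02]]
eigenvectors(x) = [[-0.24-0.37j,-0.24+0.37j], [(0.9+0j),0.90-0.00j]]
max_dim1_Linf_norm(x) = 0.25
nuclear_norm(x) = 0.47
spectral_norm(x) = 0.33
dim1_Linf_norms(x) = [0.14, 0.25]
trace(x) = -0.39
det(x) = 0.05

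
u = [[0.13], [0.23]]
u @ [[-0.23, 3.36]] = [[-0.03, 0.44], [-0.05, 0.77]]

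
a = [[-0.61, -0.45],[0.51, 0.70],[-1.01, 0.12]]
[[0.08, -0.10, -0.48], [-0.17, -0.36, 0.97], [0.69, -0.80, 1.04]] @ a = [[0.38, -0.16], [-1.06, -0.06], [-1.88, -0.75]]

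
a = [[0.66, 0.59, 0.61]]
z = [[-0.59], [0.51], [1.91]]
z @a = [[-0.39, -0.35, -0.36], [0.34, 0.3, 0.31], [1.26, 1.13, 1.17]]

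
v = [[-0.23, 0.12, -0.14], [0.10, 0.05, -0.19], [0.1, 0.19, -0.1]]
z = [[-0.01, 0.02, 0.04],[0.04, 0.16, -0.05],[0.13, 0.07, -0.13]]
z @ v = [[0.01, 0.01, -0.01], [0.0, 0.00, -0.03], [-0.04, -0.01, -0.02]]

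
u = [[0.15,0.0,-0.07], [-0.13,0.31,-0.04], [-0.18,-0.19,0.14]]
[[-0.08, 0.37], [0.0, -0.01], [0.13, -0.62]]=u @ [[-0.34, 1.60],[-0.09, 0.41],[0.4, -1.85]]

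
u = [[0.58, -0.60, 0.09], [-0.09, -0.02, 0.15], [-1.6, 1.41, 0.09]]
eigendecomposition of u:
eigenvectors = [[0.22, -0.62, -0.66], [-0.21, -0.68, -0.75], [-0.95, -0.39, -0.02]]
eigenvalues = [0.76, -0.02, -0.1]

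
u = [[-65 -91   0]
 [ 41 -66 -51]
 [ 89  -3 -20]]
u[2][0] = 89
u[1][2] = -51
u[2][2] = -20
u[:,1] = [-91, -66, -3]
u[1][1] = -66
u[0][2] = 0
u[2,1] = -3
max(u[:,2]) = 0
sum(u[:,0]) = 65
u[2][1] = -3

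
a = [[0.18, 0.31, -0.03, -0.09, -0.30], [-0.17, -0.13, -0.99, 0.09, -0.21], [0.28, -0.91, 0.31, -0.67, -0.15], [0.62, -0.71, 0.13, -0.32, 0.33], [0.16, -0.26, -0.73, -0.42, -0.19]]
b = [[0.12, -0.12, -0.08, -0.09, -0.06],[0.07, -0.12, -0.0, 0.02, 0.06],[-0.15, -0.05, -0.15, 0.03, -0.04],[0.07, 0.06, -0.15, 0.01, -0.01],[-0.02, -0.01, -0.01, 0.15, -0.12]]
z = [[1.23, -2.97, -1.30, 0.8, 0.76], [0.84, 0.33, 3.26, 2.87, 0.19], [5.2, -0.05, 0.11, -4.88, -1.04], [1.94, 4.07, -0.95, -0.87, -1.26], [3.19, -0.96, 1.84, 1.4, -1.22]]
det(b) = -0.00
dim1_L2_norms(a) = [0.48, 1.04, 1.21, 1.06, 0.92]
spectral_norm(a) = 1.58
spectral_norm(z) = 7.90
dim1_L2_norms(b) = [0.22, 0.15, 0.22, 0.18, 0.19]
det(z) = 468.54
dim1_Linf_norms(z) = [2.97, 3.26, 5.2, 4.07, 3.19]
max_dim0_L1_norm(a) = 2.32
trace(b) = -0.26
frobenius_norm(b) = 0.43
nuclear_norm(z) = 21.85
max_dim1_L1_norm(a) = 2.32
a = z @ b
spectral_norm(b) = 0.26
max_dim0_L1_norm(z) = 12.4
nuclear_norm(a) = 4.05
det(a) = -0.08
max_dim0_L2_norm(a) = 1.28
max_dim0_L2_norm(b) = 0.23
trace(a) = -0.15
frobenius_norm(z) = 11.24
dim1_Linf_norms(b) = [0.12, 0.12, 0.15, 0.15, 0.15]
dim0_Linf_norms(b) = [0.15, 0.12, 0.15, 0.15, 0.12]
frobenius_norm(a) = 2.18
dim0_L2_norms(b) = [0.22, 0.19, 0.23, 0.18, 0.15]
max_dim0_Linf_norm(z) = 5.2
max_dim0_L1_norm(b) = 0.43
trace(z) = -0.42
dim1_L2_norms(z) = [3.64, 4.44, 7.21, 4.86, 4.23]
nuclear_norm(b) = 0.93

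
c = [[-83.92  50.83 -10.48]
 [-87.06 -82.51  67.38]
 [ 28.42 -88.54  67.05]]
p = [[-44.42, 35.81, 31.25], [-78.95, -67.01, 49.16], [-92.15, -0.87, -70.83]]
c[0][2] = -10.48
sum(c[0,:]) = -43.57000000000001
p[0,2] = 31.25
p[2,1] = -0.87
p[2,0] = -92.15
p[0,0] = -44.42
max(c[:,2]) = 67.38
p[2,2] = -70.83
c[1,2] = 67.38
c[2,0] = 28.42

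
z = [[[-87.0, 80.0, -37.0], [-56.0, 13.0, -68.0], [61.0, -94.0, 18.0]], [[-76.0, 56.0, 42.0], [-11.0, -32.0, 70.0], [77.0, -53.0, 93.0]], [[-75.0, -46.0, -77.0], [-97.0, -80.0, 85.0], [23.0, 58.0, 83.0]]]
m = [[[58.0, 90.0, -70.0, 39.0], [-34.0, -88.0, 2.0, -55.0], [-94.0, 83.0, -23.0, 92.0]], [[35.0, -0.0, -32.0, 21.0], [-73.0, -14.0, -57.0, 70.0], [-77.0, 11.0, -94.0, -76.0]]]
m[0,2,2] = -23.0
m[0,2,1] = 83.0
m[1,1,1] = -14.0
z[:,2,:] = [[61.0, -94.0, 18.0], [77.0, -53.0, 93.0], [23.0, 58.0, 83.0]]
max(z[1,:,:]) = 93.0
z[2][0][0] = -75.0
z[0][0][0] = -87.0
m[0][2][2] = -23.0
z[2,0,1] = -46.0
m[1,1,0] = -73.0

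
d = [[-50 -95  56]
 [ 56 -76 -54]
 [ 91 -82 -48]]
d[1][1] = -76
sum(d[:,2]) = -46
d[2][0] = 91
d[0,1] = -95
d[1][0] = 56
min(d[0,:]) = -95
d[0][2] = 56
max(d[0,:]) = 56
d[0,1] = -95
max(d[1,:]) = 56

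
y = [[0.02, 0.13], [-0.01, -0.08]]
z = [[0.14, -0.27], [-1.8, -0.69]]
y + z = [[0.16, -0.14], [-1.81, -0.77]]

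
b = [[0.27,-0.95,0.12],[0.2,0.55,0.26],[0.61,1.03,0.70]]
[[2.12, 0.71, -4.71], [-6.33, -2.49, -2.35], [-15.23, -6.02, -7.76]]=b @ [[-14.57, -1.58, -17.91], [-6.34, -1.78, 0.37], [0.27, -4.61, 3.97]]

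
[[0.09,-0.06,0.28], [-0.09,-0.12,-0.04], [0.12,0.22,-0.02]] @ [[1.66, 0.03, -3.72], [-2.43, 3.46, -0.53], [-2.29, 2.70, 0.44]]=[[-0.35, 0.55, -0.18],  [0.23, -0.53, 0.38],  [-0.29, 0.71, -0.57]]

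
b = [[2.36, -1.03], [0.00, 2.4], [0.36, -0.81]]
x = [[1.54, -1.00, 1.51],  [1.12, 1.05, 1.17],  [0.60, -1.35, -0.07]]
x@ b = [[4.18, -5.21], [3.06, 0.42], [1.39, -3.80]]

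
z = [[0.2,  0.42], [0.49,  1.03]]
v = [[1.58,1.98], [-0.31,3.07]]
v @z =[[1.29,2.7],  [1.44,3.03]]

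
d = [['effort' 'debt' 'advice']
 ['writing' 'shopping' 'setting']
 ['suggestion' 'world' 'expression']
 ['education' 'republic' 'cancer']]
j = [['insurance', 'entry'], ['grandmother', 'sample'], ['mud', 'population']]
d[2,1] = 'world'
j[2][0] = 'mud'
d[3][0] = 'education'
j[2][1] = 'population'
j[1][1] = 'sample'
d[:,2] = ['advice', 'setting', 'expression', 'cancer']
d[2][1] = 'world'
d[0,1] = 'debt'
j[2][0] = 'mud'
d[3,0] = 'education'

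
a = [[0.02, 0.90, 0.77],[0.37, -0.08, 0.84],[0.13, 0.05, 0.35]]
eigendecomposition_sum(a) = [[0.31, 0.35, 1.03], [0.21, 0.23, 0.69], [0.1, 0.11, 0.32]] + [[-0.29,0.55,-0.26], [0.16,-0.31,0.15], [0.03,-0.06,0.03]] + [[-0.0, -0.00, 0.01], [-0.00, -0.0, 0.00], [0.0, 0.0, -0.0]]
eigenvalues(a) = [0.87, -0.57, -0.01]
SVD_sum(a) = [[0.2, 0.56, 0.94], [0.13, 0.37, 0.62], [0.06, 0.17, 0.29]] + [[-0.18, 0.34, -0.17], [0.24, -0.45, 0.22], [0.07, -0.12, 0.06]] + [[-0.0, -0.0, 0.0], [-0.0, -0.00, 0.00], [0.0, 0.0, -0.0]]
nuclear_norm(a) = 2.09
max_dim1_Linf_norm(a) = 0.9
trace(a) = 0.29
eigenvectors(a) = [[-0.80,-0.87,-0.89], [-0.54,0.49,-0.29], [-0.25,0.10,0.36]]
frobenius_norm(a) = 1.55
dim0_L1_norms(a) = [0.52, 1.03, 1.96]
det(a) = 0.00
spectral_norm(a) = 1.37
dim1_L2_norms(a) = [1.18, 0.92, 0.38]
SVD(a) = [[-0.81,  0.58,  -0.08], [-0.53,  -0.78,  -0.32], [-0.25,  -0.22,  0.94]] @ diag([1.3736478274489852, 0.7121689929742545, 0.002640377002968836]) @ [[-0.18, -0.51, -0.84],[-0.43, 0.81, -0.40],[0.89, 0.29, -0.36]]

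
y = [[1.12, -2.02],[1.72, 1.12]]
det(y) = 4.73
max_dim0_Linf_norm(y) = 2.02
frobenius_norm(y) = 3.09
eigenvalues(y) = [(1.12+1.86j), (1.12-1.86j)]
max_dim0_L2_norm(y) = 2.31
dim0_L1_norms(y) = [2.84, 3.14]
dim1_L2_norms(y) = [2.31, 2.05]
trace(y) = 2.24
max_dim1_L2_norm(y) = 2.31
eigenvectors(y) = [[0.73+0.00j,0.73-0.00j], [0.00-0.68j,0.68j]]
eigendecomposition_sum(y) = [[(0.56+0.93j), (-1.01+0.61j)], [0.86-0.52j, 0.56+0.93j]] + [[(0.56-0.93j), -1.01-0.61j], [0.86+0.52j, 0.56-0.93j]]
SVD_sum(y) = [[0.60, -2.16], [-0.17, 0.6]] + [[0.52, 0.14], [1.89, 0.52]]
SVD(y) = [[-0.96,0.27], [0.27,0.96]] @ diag([2.3297476918212343, 2.0297476918212345]) @ [[-0.27,  0.96], [0.96,  0.27]]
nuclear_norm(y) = 4.36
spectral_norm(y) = 2.33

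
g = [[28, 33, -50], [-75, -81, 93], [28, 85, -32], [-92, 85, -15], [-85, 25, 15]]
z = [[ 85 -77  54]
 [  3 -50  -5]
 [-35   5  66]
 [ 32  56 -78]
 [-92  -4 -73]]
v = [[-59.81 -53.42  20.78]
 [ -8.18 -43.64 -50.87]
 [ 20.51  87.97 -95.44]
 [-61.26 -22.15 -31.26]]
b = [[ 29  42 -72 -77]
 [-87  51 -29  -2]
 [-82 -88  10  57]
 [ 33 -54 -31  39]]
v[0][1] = -53.42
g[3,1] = 85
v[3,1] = -22.15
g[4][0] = -85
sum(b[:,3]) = 17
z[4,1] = -4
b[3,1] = -54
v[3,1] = -22.15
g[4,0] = -85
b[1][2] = -29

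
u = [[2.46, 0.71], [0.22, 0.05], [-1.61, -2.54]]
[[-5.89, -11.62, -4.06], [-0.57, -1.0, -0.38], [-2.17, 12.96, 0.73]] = u @ [[-3.23, -3.98, -1.92], [2.90, -2.58, 0.93]]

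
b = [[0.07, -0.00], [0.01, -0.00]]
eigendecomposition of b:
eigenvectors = [[0.0,0.99], [1.00,0.14]]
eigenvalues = [-0.0, 0.07]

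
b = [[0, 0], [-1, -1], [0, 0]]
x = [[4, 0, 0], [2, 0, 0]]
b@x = [[0, 0, 0], [-6, 0, 0], [0, 0, 0]]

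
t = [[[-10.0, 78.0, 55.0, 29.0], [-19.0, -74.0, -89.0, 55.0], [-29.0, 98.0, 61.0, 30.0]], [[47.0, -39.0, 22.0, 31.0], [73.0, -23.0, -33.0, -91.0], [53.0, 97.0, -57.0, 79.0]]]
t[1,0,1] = -39.0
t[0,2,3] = 30.0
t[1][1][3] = -91.0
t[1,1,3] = -91.0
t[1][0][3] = 31.0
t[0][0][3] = 29.0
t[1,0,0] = 47.0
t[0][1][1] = -74.0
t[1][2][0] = 53.0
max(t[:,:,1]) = 98.0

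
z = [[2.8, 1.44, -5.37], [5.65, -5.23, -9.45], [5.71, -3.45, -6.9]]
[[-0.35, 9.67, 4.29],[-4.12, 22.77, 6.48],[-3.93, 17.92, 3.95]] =z@[[-0.67, 0.97, -0.51], [0.39, -0.65, 0.09], [-0.18, -1.47, -1.04]]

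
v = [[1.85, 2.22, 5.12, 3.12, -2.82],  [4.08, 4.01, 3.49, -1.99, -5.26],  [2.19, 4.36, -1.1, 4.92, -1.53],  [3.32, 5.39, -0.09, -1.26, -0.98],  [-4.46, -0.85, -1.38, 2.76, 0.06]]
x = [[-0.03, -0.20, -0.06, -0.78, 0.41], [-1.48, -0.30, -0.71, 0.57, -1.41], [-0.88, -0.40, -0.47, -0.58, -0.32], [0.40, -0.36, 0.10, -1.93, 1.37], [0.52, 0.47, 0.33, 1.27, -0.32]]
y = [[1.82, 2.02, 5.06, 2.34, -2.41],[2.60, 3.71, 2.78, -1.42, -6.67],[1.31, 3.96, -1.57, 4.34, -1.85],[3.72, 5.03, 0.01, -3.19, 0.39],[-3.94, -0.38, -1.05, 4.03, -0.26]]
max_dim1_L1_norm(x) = 4.47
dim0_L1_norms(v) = [15.9, 16.83, 11.18, 14.05, 10.65]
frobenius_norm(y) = 15.61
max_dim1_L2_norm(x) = 2.43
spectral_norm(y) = 11.42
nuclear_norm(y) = 30.60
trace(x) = -3.05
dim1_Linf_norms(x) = [0.78, 1.48, 0.88, 1.93, 1.27]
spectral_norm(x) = 3.23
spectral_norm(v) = 12.58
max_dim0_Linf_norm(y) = 6.67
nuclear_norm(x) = 5.55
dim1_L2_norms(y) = [6.65, 8.65, 6.49, 7.03, 5.75]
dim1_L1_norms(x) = [1.48, 4.47, 2.65, 4.16, 2.91]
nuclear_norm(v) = 29.91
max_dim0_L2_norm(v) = 8.35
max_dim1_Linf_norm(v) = 5.39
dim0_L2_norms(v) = [7.47, 8.35, 6.44, 6.86, 6.24]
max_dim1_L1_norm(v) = 18.83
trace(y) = 0.51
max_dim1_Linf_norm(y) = 6.67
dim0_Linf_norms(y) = [3.94, 5.03, 5.06, 4.34, 6.67]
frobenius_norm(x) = 3.97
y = x + v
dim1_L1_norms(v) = [15.13, 18.83, 14.1, 11.04, 9.51]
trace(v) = 3.56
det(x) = 0.00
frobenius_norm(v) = 15.91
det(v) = 2359.84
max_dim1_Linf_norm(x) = 1.93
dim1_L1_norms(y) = [13.65, 17.18, 13.03, 12.34, 9.66]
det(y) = 3387.39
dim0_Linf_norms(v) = [4.46, 5.39, 5.12, 4.92, 5.26]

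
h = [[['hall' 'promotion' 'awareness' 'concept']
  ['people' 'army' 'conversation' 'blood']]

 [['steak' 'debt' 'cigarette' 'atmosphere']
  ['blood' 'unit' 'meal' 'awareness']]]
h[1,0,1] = 'debt'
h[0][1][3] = 'blood'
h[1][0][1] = 'debt'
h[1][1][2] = 'meal'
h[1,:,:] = [['steak', 'debt', 'cigarette', 'atmosphere'], ['blood', 'unit', 'meal', 'awareness']]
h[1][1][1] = 'unit'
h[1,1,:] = ['blood', 'unit', 'meal', 'awareness']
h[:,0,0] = ['hall', 'steak']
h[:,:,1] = [['promotion', 'army'], ['debt', 'unit']]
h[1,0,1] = 'debt'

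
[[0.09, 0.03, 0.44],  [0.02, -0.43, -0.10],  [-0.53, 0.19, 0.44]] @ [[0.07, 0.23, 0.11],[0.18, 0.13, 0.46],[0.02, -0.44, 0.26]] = [[0.02, -0.17, 0.14], [-0.08, -0.01, -0.22], [0.01, -0.29, 0.14]]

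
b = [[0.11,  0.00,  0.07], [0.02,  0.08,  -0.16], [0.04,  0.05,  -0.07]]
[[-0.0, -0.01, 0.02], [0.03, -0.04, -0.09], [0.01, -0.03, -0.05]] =b @ [[0.19, -0.28, -0.07], [-0.35, 0.03, -0.37], [-0.31, 0.23, 0.36]]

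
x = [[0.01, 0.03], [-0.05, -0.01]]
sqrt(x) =[[0.17, 0.11], [-0.18, 0.1]]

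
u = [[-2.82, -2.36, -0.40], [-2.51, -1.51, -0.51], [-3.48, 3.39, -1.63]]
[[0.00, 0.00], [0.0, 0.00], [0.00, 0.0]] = u@[[0.00, 0.00], [0.00, 0.00], [0.0, 0.0]]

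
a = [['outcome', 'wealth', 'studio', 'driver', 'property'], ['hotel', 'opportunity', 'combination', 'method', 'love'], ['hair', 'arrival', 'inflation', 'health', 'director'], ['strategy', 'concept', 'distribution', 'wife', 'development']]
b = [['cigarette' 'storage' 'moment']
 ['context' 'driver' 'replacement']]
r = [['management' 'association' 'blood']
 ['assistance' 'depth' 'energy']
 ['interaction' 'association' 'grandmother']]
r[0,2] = 'blood'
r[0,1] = 'association'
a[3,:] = ['strategy', 'concept', 'distribution', 'wife', 'development']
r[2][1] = 'association'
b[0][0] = 'cigarette'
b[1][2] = 'replacement'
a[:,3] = ['driver', 'method', 'health', 'wife']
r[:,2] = ['blood', 'energy', 'grandmother']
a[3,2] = 'distribution'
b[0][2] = 'moment'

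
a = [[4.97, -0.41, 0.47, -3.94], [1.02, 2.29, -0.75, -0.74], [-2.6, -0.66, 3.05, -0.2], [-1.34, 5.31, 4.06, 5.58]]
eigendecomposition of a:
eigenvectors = [[(-0.69+0j), -0.17+0.57j, (-0.17-0.57j), (-0.09+0j)], [(-0.26+0j), 0.09-0.05j, (0.09+0.05j), 0.63+0.00j], [0.40+0.00j, -0.61+0.00j, (-0.61-0j), -0.75+0.00j], [(0.55+0j), (0.17+0.48j), 0.17-0.48j, -0.19+0.00j]]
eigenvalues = [(7.69+0j), (2.47+2.53j), (2.47-2.53j), (3.26+0j)]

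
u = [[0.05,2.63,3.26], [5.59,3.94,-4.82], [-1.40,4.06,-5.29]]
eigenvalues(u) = [(5.94+0j), (-3.62+4.29j), (-3.62-4.29j)]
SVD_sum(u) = [[-0.38, -0.54, 0.75], [3.0, 4.26, -5.90], [2.15, 3.05, -4.22]] + [[1.46, 0.05, 0.78], [2.46, 0.08, 1.31], [-3.17, -0.11, -1.69]] + [[-1.03, 3.12, 1.73], [0.13, -0.41, -0.22], [-0.37, 1.12, 0.62]]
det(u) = 187.42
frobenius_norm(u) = 11.57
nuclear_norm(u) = 18.55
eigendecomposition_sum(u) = [[2.27+0.00j, 2.31+0.00j, -0.33+0.00j], [(3.76+0j), (3.82+0j), (-0.55+0j)], [1.08+0.00j, (1.09+0j), (-0.16+0j)]] + [[(-1.11+1.33j),  (0.16-1.3j),  (1.8+1.72j)], [(0.91-1.55j),  (0.06+1.36j),  -2.13-1.46j], [-1.24-1.71j,  (1.48+0.57j),  -2.57+1.61j]] + [[(-1.11-1.33j), 0.16+1.30j, 1.80-1.72j], [0.91+1.55j, (0.06-1.36j), (-2.13+1.46j)], [(-1.24+1.71j), 1.48-0.57j, -2.57-1.61j]]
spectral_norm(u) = 9.73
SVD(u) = [[0.10, 0.34, 0.93], [-0.81, 0.57, -0.12], [-0.58, -0.74, 0.34]] @ diag([9.732093565103959, 4.842232007111625, 3.9771778976261407]) @ [[-0.38, -0.54, 0.75], [0.88, 0.03, 0.47], [-0.28, 0.84, 0.47]]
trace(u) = -1.30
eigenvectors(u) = [[-0.50+0.00j, -0.13-0.51j, (-0.13+0.51j)], [(-0.83+0j), 0.22+0.50j, (0.22-0.5j)], [-0.24+0.00j, (0.64+0j), 0.64-0.00j]]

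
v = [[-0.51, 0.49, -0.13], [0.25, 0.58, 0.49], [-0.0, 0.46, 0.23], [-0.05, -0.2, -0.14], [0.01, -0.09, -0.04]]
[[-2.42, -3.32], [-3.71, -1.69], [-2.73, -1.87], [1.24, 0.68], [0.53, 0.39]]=v @ [[0.22, 1.51], [-5.14, -4.81], [-1.59, 1.47]]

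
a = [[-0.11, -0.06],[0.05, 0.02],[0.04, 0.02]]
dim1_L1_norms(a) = [0.17, 0.07, 0.06]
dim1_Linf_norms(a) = [0.11, 0.05, 0.04]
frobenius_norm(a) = 0.14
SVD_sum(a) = [[-0.11,  -0.06], [0.05,  0.02], [0.04,  0.02]] + [[0.0, -0.00], [0.00, -0.00], [0.0, -0.00]]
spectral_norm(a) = 0.14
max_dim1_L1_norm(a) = 0.17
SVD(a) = [[-0.87, -0.43], [0.37, -0.90], [0.31, -0.12]] @ diag([0.14340498262062865, 0.005917005963932222]) @ [[0.89, 0.46], [-0.46, 0.89]]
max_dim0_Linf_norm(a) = 0.11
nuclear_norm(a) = 0.15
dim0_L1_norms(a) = [0.2, 0.1]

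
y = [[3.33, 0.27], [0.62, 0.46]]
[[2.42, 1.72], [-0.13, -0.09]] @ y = [[9.12, 1.44],[-0.49, -0.08]]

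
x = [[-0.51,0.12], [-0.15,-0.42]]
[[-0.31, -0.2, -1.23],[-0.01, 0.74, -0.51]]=x @ [[0.57,-0.01,2.49], [-0.17,-1.75,0.33]]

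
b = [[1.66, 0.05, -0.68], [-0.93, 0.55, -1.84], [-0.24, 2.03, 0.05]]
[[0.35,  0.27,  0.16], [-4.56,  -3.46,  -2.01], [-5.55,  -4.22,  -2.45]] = b@ [[0.81, 0.62, 0.36], [-2.67, -2.03, -1.18], [1.27, 0.96, 0.56]]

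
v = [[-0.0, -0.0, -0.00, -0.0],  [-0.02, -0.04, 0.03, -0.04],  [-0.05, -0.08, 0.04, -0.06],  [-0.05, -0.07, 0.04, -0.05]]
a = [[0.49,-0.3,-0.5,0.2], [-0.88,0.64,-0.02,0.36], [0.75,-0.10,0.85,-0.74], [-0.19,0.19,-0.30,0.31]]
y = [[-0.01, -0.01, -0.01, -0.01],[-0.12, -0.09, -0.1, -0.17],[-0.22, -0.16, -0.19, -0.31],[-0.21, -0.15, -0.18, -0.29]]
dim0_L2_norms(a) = [1.27, 0.74, 1.03, 0.9]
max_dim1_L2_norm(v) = 0.12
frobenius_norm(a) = 2.01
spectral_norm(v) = 0.17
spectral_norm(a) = 1.69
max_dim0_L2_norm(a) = 1.27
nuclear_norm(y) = 0.68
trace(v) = -0.05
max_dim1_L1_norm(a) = 2.44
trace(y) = -0.58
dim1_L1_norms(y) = [0.04, 0.48, 0.88, 0.83]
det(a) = -0.00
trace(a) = 2.29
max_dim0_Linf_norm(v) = 0.08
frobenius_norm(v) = 0.17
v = y @ a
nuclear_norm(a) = 2.99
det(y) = 0.00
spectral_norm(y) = 0.67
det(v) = 0.00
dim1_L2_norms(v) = [0.0, 0.07, 0.12, 0.11]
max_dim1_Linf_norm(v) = 0.08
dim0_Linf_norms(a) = [0.88, 0.64, 0.85, 0.74]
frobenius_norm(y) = 0.67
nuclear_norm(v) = 0.19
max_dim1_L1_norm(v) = 0.23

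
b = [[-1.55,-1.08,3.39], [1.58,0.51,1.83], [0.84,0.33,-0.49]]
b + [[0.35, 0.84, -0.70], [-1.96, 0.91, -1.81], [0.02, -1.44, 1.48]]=[[-1.2, -0.24, 2.69],[-0.38, 1.42, 0.02],[0.86, -1.11, 0.99]]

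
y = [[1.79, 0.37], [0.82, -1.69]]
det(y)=-3.329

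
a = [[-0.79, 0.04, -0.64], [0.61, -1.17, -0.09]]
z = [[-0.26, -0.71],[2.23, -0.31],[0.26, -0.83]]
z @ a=[[-0.23, 0.82, 0.23], [-1.95, 0.45, -1.4], [-0.71, 0.98, -0.09]]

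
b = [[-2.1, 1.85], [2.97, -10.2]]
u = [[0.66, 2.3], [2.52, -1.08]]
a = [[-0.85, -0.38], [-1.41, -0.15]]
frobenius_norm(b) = 10.99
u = a @ b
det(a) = -0.41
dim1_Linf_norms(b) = [2.1, 10.2]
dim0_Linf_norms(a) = [1.41, 0.38]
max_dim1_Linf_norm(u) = 2.52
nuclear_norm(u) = 5.12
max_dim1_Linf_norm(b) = 10.2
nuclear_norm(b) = 12.35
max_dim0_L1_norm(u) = 3.38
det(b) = 15.93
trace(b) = -12.30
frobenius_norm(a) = 1.70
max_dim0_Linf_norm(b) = 10.2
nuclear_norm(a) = 1.92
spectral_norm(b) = 10.89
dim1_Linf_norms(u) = [2.3, 2.52]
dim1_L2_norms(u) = [2.39, 2.74]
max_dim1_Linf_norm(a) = 1.41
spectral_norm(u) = 2.80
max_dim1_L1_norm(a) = 1.56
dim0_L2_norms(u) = [2.6, 2.54]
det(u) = -6.51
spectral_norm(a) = 1.68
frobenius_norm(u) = 3.64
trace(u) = -0.42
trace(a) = -1.00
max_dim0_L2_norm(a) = 1.65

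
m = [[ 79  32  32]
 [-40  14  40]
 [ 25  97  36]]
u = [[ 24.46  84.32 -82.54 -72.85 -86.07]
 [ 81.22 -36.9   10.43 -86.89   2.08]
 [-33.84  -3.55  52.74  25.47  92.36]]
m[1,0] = -40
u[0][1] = 84.32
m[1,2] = 40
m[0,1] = 32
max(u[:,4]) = 92.36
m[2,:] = [25, 97, 36]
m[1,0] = -40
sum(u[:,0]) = 71.84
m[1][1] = 14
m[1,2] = 40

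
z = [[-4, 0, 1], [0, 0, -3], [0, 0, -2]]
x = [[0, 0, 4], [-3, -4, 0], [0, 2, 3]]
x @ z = [[0, 0, -8], [12, 0, 9], [0, 0, -12]]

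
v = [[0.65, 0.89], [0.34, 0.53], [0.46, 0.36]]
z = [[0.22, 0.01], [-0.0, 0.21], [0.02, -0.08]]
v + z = [[0.87, 0.90], [0.34, 0.74], [0.48, 0.28]]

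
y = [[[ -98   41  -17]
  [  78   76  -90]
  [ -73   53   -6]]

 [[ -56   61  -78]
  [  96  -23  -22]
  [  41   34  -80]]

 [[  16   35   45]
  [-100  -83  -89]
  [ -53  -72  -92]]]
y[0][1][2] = -90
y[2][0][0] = 16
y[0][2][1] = 53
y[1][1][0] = 96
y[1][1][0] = 96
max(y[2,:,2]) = 45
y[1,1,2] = -22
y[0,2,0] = -73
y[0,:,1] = [41, 76, 53]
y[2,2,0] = -53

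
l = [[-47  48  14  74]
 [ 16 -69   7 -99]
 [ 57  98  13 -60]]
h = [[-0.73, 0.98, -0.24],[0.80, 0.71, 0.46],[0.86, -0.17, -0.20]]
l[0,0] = -47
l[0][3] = 74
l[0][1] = 48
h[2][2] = -0.202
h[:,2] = [-0.243, 0.459, -0.202]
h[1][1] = 0.711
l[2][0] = 57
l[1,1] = -69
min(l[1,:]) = -99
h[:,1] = [0.984, 0.711, -0.174]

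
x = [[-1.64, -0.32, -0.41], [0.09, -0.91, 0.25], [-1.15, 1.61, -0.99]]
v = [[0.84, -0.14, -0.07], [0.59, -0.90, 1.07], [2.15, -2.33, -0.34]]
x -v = [[-2.48, -0.18, -0.34], [-0.5, -0.01, -0.82], [-3.30, 3.94, -0.65]]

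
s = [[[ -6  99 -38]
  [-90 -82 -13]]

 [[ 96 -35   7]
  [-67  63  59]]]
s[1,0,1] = -35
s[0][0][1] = 99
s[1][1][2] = 59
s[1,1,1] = 63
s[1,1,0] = -67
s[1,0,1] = -35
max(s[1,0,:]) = 96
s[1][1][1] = 63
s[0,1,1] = -82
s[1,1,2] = 59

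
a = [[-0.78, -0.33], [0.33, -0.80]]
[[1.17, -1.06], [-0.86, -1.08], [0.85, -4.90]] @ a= [[-1.26, 0.46], [0.31, 1.15], [-2.28, 3.64]]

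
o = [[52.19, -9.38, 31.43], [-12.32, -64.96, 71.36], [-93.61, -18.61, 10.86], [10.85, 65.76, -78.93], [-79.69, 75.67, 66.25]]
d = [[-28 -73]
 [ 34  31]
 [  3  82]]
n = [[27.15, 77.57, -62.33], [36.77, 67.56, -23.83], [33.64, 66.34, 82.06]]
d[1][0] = 34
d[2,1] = 82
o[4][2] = 66.25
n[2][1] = 66.34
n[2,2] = 82.06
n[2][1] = 66.34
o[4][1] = 75.67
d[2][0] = 3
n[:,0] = [27.15, 36.77, 33.64]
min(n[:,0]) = 27.15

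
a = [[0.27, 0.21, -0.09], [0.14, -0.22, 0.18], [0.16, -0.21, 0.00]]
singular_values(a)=[0.41, 0.34, 0.11]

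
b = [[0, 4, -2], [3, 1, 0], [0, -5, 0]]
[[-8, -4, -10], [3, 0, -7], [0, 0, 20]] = b @ [[1, 0, -1], [0, 0, -4], [4, 2, -3]]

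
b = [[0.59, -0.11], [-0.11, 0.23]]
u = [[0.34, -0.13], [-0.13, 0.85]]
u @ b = [[0.21, -0.07], [-0.17, 0.21]]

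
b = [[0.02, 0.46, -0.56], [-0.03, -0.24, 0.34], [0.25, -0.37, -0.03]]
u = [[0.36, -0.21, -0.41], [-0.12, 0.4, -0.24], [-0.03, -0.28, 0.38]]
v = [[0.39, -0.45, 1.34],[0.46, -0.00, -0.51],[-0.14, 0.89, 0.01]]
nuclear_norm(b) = 1.26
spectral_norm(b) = 0.86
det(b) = 0.00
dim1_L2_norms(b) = [0.72, 0.42, 0.45]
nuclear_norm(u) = 1.26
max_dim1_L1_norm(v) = 2.18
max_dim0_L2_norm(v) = 1.43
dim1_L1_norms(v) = [2.18, 0.97, 1.04]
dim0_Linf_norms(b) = [0.25, 0.46, 0.56]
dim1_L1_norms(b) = [1.04, 0.61, 0.65]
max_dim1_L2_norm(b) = 0.72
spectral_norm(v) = 1.55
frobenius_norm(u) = 0.89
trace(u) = 1.14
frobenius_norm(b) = 0.95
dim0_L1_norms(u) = [0.51, 0.89, 1.03]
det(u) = 0.00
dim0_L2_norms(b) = [0.25, 0.64, 0.66]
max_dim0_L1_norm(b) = 1.07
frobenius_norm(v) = 1.85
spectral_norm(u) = 0.68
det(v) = 0.70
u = v @ b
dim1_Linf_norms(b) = [0.56, 0.34, 0.37]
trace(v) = 0.40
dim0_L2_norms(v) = [0.62, 1.0, 1.43]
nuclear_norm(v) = 2.94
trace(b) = -0.25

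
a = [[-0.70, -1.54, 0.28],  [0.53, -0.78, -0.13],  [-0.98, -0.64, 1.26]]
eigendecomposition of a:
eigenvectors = [[0.17+0.00j, (-0.8+0j), -0.80-0.00j], [-0.02+0.00j, -0.05+0.43j, (-0.05-0.43j)], [(0.99+0j), (-0.41-0.04j), -0.41+0.04j]]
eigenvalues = [(1.1+0j), (-0.66+0.84j), (-0.66-0.84j)]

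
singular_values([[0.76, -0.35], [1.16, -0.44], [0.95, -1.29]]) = [2.11, 0.6]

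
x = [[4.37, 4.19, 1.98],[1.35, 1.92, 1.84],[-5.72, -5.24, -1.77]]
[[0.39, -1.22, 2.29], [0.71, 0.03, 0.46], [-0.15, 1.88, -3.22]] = x@[[-0.29,-0.4,0.39],[0.22,-0.04,0.31],[0.37,0.35,-0.36]]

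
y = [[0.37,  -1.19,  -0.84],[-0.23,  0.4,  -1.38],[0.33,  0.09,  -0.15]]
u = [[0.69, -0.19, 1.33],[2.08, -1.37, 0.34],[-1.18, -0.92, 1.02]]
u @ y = [[0.74,-0.78,-0.52], [1.20,-2.99,0.09], [0.11,1.13,2.11]]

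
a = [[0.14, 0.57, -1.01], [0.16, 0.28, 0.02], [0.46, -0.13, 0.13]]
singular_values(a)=[1.18, 0.5, 0.25]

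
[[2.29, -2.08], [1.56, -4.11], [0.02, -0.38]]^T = [[2.29, 1.56, 0.02], [-2.08, -4.11, -0.38]]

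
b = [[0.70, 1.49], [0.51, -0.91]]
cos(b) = [[0.44, 0.12], [0.04, 0.31]]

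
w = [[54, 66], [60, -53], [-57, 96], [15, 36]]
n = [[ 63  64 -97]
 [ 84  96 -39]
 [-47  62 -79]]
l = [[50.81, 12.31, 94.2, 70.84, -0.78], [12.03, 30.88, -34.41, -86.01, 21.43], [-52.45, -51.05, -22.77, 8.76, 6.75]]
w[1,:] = [60, -53]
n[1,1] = 96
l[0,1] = 12.31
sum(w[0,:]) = 120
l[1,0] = 12.03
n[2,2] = -79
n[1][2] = -39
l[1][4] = 21.43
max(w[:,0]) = 60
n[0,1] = 64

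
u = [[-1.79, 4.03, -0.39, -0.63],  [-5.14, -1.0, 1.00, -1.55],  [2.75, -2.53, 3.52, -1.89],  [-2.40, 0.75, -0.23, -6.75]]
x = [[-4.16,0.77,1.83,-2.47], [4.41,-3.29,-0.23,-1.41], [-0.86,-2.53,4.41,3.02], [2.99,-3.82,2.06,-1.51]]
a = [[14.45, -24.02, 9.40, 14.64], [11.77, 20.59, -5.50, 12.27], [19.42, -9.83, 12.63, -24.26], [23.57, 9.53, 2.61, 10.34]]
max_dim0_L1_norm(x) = 12.42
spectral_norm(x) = 8.26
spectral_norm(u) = 8.33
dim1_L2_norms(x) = [5.23, 5.68, 5.98, 5.48]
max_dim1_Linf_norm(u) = 6.75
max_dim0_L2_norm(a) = 35.78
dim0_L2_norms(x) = [6.81, 5.69, 5.21, 4.41]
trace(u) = -6.02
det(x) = -45.46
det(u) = -508.63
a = x @ u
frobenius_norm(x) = 11.20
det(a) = 23324.67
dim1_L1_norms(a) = [62.51, 50.13, 66.14, 46.05]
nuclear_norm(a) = 106.53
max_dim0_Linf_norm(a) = 24.26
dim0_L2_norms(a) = [35.78, 34.47, 16.88, 32.56]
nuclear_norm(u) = 21.18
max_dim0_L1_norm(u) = 12.08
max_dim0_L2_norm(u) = 7.21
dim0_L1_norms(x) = [12.42, 10.41, 8.53, 8.41]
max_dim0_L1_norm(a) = 69.21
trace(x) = -4.55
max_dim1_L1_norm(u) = 10.69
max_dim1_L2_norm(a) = 34.95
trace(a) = 58.01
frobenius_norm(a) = 61.75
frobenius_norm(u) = 11.52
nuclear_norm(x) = 18.96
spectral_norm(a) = 40.24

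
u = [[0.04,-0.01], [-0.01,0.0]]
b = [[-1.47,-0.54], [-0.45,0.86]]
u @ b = [[-0.05,  -0.03], [0.01,  0.01]]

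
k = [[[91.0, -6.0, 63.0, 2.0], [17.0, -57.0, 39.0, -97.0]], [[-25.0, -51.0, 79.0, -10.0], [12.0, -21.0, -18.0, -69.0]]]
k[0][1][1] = -57.0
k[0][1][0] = 17.0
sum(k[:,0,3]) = -8.0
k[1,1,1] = -21.0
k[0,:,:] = [[91.0, -6.0, 63.0, 2.0], [17.0, -57.0, 39.0, -97.0]]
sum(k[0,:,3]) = -95.0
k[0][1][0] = 17.0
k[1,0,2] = 79.0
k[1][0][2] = 79.0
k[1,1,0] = 12.0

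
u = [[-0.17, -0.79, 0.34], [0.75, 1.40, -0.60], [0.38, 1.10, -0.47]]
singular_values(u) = [2.27, 0.23, 0.0]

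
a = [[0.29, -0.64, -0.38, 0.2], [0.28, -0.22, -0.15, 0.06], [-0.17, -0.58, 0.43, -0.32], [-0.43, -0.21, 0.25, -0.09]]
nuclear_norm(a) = 2.15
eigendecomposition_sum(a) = [[(0.15+0.17j),  -0.41-0.12j,  -0.09+0.11j,  -0.11j], [(0.13-0.03j),  -0.16+0.18j,  (0.03+0.07j),  -0.05-0.03j], [(-0.01+0.21j),  (-0.2-0.33j),  (-0.13+0.02j),  (0.07-0.07j)], [-0.11+0.27j,  -0.10-0.52j,  (-0.17-0.04j),  0.12-0.05j]] + [[(0.15-0.17j), -0.41+0.12j, -0.09-0.11j, 0.11j], [0.13+0.03j, -0.16-0.18j, (0.03-0.07j), -0.05+0.03j], [(-0.01-0.21j), -0.20+0.33j, -0.13-0.02j, (0.07+0.07j)], [-0.11-0.27j, (-0.1+0.52j), (-0.17+0.04j), 0.12+0.05j]] + [[-0.00-0.00j, (0.02+0j), -0.01+0.00j, 0.01-0.00j], [(0.04+0j), -0.11-0.00j, (0.06-0j), -0.08+0.00j], [-0.19-0.00j, (0.59+0j), -0.30+0.00j, (0.43-0j)], [(-0.24-0j), (0.75+0j), (-0.39+0j), 0.55-0.00j]] + [[(-0.01+0j), (0.15-0j), (-0.2+0j), (0.18-0j)], [-0.01+0.00j, 0.21-0.00j, (-0.27+0j), 0.25-0.00j], [(0.03-0j), (-0.77+0j), (0.99-0j), -0.89+0.00j], [0.03-0.00j, (-0.76+0j), 0.98-0.00j, (-0.89+0j)]]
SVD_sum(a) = [[0.01,0.02,-0.01,0.01], [0.04,0.06,-0.05,0.03], [-0.34,-0.47,0.44,-0.28], [-0.22,-0.29,0.27,-0.17]] + [[0.36, -0.64, -0.32, 0.14], [0.16, -0.29, -0.14, 0.06], [0.07, -0.13, -0.06, 0.03], [-0.06, 0.11, 0.05, -0.02]] + [[-0.08, -0.01, -0.04, 0.05], [0.07, 0.01, 0.04, -0.05], [0.1, 0.02, 0.06, -0.07], [-0.16, -0.02, -0.08, 0.10]] + [[-0.0, 0.00, -0.0, -0.0], [0.0, -0.0, 0.01, 0.01], [-0.00, 0.0, -0.0, -0.0], [0.0, -0.00, 0.00, 0.01]]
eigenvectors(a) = [[-0.23+0.46j, (-0.23-0.46j), 0.02+0.00j, 0.14+0.00j], [(0.18+0.23j), 0.18-0.23j, (-0.12+0j), 0.19+0.00j], [-0.44+0.17j, -0.44-0.17j, 0.61+0.00j, -0.69+0.00j], [(-0.65+0j), -0.65-0.00j, 0.78+0.00j, -0.68+0.00j]]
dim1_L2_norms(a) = [0.82, 0.39, 0.81, 0.55]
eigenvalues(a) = [(-0.01+0.32j), (-0.01-0.32j), (0.13+0j), (0.31+0j)]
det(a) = 0.00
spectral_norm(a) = 0.93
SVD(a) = [[-0.03, -0.89, -0.37, -0.27], [-0.1, -0.4, 0.34, 0.84], [0.84, -0.17, 0.48, -0.17], [0.53, 0.15, -0.72, 0.43]] @ diag([0.9258656837818775, 0.9188366903680814, 0.2853851877191824, 0.016345233526446307]) @ [[-0.44, -0.60, 0.56, -0.36], [-0.44, 0.79, 0.39, -0.17], [0.76, 0.11, 0.4, -0.50], [0.19, -0.03, 0.61, 0.77]]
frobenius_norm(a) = 1.34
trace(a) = 0.41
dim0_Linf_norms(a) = [0.43, 0.64, 0.43, 0.32]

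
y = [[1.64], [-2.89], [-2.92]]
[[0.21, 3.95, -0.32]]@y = [[-10.14]]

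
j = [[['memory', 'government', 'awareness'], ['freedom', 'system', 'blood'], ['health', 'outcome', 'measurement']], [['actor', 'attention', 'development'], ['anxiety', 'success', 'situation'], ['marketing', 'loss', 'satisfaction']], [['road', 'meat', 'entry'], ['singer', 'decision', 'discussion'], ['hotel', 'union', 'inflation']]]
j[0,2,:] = ['health', 'outcome', 'measurement']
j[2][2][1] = 'union'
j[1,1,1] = 'success'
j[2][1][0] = 'singer'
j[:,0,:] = [['memory', 'government', 'awareness'], ['actor', 'attention', 'development'], ['road', 'meat', 'entry']]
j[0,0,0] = 'memory'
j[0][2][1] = 'outcome'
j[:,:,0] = [['memory', 'freedom', 'health'], ['actor', 'anxiety', 'marketing'], ['road', 'singer', 'hotel']]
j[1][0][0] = 'actor'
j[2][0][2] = 'entry'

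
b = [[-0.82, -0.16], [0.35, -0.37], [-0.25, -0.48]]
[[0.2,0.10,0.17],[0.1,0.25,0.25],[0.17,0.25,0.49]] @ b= [[-0.17, -0.15], [-0.06, -0.23], [-0.17, -0.35]]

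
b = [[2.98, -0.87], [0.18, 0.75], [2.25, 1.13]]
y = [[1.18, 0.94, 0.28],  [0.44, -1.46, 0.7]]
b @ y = [[3.13,4.07,0.23], [0.54,-0.93,0.58], [3.15,0.47,1.42]]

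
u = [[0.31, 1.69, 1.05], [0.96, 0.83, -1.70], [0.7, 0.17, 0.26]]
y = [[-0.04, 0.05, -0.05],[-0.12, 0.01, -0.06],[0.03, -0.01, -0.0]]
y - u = [[-0.35,-1.64,-1.10], [-1.08,-0.82,1.64], [-0.67,-0.18,-0.26]]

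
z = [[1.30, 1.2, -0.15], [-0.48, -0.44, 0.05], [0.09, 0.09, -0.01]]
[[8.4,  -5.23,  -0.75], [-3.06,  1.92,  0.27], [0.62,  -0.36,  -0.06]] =z@[[0.88, -3.89, 1.1], [5.44, 0.11, -1.76], [-4.87, 2.05, 0.46]]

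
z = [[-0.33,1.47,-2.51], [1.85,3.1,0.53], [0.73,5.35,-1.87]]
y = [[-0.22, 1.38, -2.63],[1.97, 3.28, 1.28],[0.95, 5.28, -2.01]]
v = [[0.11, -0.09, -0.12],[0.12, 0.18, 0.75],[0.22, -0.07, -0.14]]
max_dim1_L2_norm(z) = 5.71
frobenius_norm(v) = 0.85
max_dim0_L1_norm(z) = 9.92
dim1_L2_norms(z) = [2.93, 3.65, 5.71]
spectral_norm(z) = 6.81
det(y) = -9.08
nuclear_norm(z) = 10.17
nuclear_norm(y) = 10.59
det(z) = -10.66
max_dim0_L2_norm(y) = 6.37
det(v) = -0.01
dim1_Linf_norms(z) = [2.51, 3.1, 5.35]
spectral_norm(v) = 0.80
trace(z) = 0.90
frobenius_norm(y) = 7.61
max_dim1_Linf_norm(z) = 5.35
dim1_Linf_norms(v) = [0.12, 0.75, 0.22]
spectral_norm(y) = 6.81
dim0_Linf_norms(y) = [1.97, 5.28, 2.63]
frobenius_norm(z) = 7.38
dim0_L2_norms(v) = [0.27, 0.21, 0.77]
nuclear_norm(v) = 1.11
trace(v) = 0.15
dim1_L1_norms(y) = [4.23, 6.53, 8.24]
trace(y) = 1.05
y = v + z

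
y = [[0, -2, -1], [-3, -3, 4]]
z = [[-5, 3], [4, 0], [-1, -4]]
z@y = [[-9, 1, 17], [0, -8, -4], [12, 14, -15]]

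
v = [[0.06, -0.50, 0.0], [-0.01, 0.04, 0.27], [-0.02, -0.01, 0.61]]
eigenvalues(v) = [0.61, 0.06, 0.03]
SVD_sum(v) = [[0.00, -0.0, -0.02], [-0.01, 0.01, 0.27], [-0.02, 0.02, 0.61]] + [[0.06,  -0.50,  0.02], [-0.0,  0.03,  -0.00], [0.0,  -0.03,  0.0]] + [[0.0, 0.0, 0.00],[0.00, 0.0, 0.00],[-0.0, -0.00, -0.00]]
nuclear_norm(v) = 1.18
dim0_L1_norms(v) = [0.09, 0.55, 0.88]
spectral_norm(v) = 0.67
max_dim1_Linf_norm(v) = 0.61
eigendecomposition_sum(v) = [[0.01, -0.0, -0.26], [-0.01, 0.00, 0.29], [-0.02, 0.01, 0.60]] + [[0.04, -1.03, 0.51], [-0.00, 0.01, -0.00], [0.00, -0.04, 0.02]] + [[0.01, 0.53, -0.25], [0.00, 0.03, -0.01], [0.0, 0.02, -0.01]]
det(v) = 0.00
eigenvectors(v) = [[-0.36, 1.0, -1.00], [0.40, -0.01, -0.05], [0.84, 0.04, -0.04]]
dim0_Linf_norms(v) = [0.06, 0.5, 0.61]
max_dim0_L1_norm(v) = 0.88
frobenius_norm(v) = 0.84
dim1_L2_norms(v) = [0.5, 0.27, 0.61]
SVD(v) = [[-0.03, -1.00, -0.08],  [0.41, 0.06, -0.91],  [0.91, -0.06, 0.40]] @ diag([0.6675875998327255, 0.505086602689297, 0.0037842216326558218]) @ [[-0.04, 0.03, 1.00], [-0.12, 0.99, -0.03], [-0.99, -0.12, -0.03]]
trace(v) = 0.71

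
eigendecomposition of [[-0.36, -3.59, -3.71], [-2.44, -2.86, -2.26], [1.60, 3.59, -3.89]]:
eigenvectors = [[-0.89+0.00j,-0.06-0.50j,(-0.06+0.5j)], [0.46+0.00j,(0.12-0.5j),0.12+0.50j], [0.04+0.00j,-0.69+0.00j,(-0.69-0j)]]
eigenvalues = [(1.66+0j), (-4.39+3.77j), (-4.39-3.77j)]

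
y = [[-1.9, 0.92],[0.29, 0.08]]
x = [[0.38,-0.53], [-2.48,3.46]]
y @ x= [[-3.0, 4.19], [-0.09, 0.12]]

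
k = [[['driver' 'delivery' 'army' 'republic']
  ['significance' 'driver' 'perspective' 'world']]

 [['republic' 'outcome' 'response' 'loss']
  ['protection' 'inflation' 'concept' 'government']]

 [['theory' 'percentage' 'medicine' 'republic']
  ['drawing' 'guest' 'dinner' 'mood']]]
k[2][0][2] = 'medicine'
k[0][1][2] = 'perspective'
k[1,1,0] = 'protection'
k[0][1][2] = 'perspective'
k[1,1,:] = ['protection', 'inflation', 'concept', 'government']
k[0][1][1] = 'driver'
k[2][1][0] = 'drawing'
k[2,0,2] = 'medicine'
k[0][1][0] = 'significance'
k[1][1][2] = 'concept'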